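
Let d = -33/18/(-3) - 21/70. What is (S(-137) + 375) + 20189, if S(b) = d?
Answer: 925394/45 ≈ 20564.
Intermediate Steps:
d = 14/45 (d = -33*1/18*(-⅓) - 21*1/70 = -11/6*(-⅓) - 3/10 = 11/18 - 3/10 = 14/45 ≈ 0.31111)
S(b) = 14/45
(S(-137) + 375) + 20189 = (14/45 + 375) + 20189 = 16889/45 + 20189 = 925394/45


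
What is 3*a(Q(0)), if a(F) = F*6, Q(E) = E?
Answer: 0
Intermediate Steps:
a(F) = 6*F
3*a(Q(0)) = 3*(6*0) = 3*0 = 0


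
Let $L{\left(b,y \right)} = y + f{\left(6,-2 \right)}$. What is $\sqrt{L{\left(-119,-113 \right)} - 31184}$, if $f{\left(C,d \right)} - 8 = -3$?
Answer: $2 i \sqrt{7823} \approx 176.9 i$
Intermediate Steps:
$f{\left(C,d \right)} = 5$ ($f{\left(C,d \right)} = 8 - 3 = 5$)
$L{\left(b,y \right)} = 5 + y$ ($L{\left(b,y \right)} = y + 5 = 5 + y$)
$\sqrt{L{\left(-119,-113 \right)} - 31184} = \sqrt{\left(5 - 113\right) - 31184} = \sqrt{-108 - 31184} = \sqrt{-31292} = 2 i \sqrt{7823}$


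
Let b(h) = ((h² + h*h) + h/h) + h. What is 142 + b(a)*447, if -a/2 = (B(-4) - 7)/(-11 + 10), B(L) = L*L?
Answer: 298291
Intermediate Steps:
B(L) = L²
a = 18 (a = -2*((-4)² - 7)/(-11 + 10) = -2*(16 - 7)/(-1) = -18*(-1) = -2*(-9) = 18)
b(h) = 1 + h + 2*h² (b(h) = ((h² + h²) + 1) + h = (2*h² + 1) + h = (1 + 2*h²) + h = 1 + h + 2*h²)
142 + b(a)*447 = 142 + (1 + 18 + 2*18²)*447 = 142 + (1 + 18 + 2*324)*447 = 142 + (1 + 18 + 648)*447 = 142 + 667*447 = 142 + 298149 = 298291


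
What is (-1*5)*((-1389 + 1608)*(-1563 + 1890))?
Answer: -358065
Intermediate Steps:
(-1*5)*((-1389 + 1608)*(-1563 + 1890)) = -1095*327 = -5*71613 = -358065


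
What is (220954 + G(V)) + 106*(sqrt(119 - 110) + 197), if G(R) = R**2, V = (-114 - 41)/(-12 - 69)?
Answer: 1588796419/6561 ≈ 2.4216e+5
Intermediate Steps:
V = 155/81 (V = -155/(-81) = -155*(-1/81) = 155/81 ≈ 1.9136)
(220954 + G(V)) + 106*(sqrt(119 - 110) + 197) = (220954 + (155/81)**2) + 106*(sqrt(119 - 110) + 197) = (220954 + 24025/6561) + 106*(sqrt(9) + 197) = 1449703219/6561 + 106*(3 + 197) = 1449703219/6561 + 106*200 = 1449703219/6561 + 21200 = 1588796419/6561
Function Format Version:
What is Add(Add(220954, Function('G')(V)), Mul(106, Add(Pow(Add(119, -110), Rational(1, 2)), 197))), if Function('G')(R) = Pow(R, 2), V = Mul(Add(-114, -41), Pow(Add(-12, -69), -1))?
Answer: Rational(1588796419, 6561) ≈ 2.4216e+5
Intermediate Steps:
V = Rational(155, 81) (V = Mul(-155, Pow(-81, -1)) = Mul(-155, Rational(-1, 81)) = Rational(155, 81) ≈ 1.9136)
Add(Add(220954, Function('G')(V)), Mul(106, Add(Pow(Add(119, -110), Rational(1, 2)), 197))) = Add(Add(220954, Pow(Rational(155, 81), 2)), Mul(106, Add(Pow(Add(119, -110), Rational(1, 2)), 197))) = Add(Add(220954, Rational(24025, 6561)), Mul(106, Add(Pow(9, Rational(1, 2)), 197))) = Add(Rational(1449703219, 6561), Mul(106, Add(3, 197))) = Add(Rational(1449703219, 6561), Mul(106, 200)) = Add(Rational(1449703219, 6561), 21200) = Rational(1588796419, 6561)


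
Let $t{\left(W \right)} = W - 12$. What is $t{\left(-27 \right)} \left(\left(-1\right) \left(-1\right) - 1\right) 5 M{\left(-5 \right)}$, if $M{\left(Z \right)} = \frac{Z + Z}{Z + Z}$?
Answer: $0$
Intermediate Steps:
$M{\left(Z \right)} = 1$ ($M{\left(Z \right)} = \frac{2 Z}{2 Z} = 2 Z \frac{1}{2 Z} = 1$)
$t{\left(W \right)} = -12 + W$ ($t{\left(W \right)} = W - 12 = -12 + W$)
$t{\left(-27 \right)} \left(\left(-1\right) \left(-1\right) - 1\right) 5 M{\left(-5 \right)} = \left(-12 - 27\right) \left(\left(-1\right) \left(-1\right) - 1\right) 5 \cdot 1 = - 39 \left(1 - 1\right) 5 \cdot 1 = - 39 \cdot 0 \cdot 5 \cdot 1 = - 39 \cdot 0 \cdot 1 = \left(-39\right) 0 = 0$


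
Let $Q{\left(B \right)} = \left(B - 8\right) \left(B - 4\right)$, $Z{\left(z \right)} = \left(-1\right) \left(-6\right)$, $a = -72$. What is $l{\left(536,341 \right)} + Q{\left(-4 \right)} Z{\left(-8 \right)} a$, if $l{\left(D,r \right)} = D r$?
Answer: $141304$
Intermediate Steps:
$Z{\left(z \right)} = 6$
$Q{\left(B \right)} = \left(-8 + B\right) \left(-4 + B\right)$
$l{\left(536,341 \right)} + Q{\left(-4 \right)} Z{\left(-8 \right)} a = 536 \cdot 341 + \left(32 + \left(-4\right)^{2} - -48\right) 6 \left(-72\right) = 182776 + \left(32 + 16 + 48\right) 6 \left(-72\right) = 182776 + 96 \cdot 6 \left(-72\right) = 182776 + 576 \left(-72\right) = 182776 - 41472 = 141304$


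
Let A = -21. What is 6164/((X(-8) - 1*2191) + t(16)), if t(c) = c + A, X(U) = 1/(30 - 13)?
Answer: -104788/37331 ≈ -2.8070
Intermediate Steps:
X(U) = 1/17
t(c) = -21 + c (t(c) = c - 21 = -21 + c)
6164/((X(-8) - 1*2191) + t(16)) = 6164/((1/17 - 1*2191) + (-21 + 16)) = 6164/((1/17 - 2191) - 5) = 6164/(-37246/17 - 5) = 6164/(-37331/17) = 6164*(-17/37331) = -104788/37331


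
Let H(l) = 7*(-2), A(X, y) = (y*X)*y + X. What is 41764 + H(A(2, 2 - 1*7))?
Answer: 41750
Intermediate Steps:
A(X, y) = X + X*y**2 (A(X, y) = (X*y)*y + X = X*y**2 + X = X + X*y**2)
H(l) = -14
41764 + H(A(2, 2 - 1*7)) = 41764 - 14 = 41750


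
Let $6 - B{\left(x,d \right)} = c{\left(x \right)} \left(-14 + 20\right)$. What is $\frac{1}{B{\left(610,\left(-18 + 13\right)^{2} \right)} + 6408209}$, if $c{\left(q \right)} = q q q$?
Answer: $- \frac{1}{1355477785} \approx -7.3775 \cdot 10^{-10}$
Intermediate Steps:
$c{\left(q \right)} = q^{3}$ ($c{\left(q \right)} = q^{2} q = q^{3}$)
$B{\left(x,d \right)} = 6 - 6 x^{3}$ ($B{\left(x,d \right)} = 6 - x^{3} \left(-14 + 20\right) = 6 - x^{3} \cdot 6 = 6 - 6 x^{3}$)
$\frac{1}{B{\left(610,\left(-18 + 13\right)^{2} \right)} + 6408209} = \frac{1}{\left(6 - 6 \cdot 610^{3}\right) + 6408209} = \frac{1}{\left(6 - 1361886000\right) + 6408209} = \frac{1}{-1361885994 + 6408209} = \frac{1}{-1355477785} = - \frac{1}{1355477785}$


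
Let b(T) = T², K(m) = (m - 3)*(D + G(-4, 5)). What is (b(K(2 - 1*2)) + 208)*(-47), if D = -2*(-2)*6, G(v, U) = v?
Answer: -178976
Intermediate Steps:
D = 24 (D = 4*6 = 24)
K(m) = -60 + 20*m (K(m) = (m - 3)*(24 - 4) = (-3 + m)*20 = -60 + 20*m)
(b(K(2 - 1*2)) + 208)*(-47) = ((-60 + 20*(2 - 1*2))² + 208)*(-47) = ((-60 + 20*(2 - 2))² + 208)*(-47) = ((-60 + 20*0)² + 208)*(-47) = ((-60 + 0)² + 208)*(-47) = ((-60)² + 208)*(-47) = (3600 + 208)*(-47) = 3808*(-47) = -178976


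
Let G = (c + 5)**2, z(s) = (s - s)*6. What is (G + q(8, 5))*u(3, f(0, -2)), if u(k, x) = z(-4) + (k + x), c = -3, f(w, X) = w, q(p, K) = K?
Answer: 27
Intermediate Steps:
z(s) = 0 (z(s) = 0*6 = 0)
G = 4 (G = (-3 + 5)**2 = 2**2 = 4)
u(k, x) = k + x (u(k, x) = 0 + (k + x) = k + x)
(G + q(8, 5))*u(3, f(0, -2)) = (4 + 5)*(3 + 0) = 9*3 = 27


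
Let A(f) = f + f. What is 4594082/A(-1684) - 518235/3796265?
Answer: -1744209811921/1278582052 ≈ -1364.2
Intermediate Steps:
A(f) = 2*f
4594082/A(-1684) - 518235/3796265 = 4594082/((2*(-1684))) - 518235/3796265 = 4594082/(-3368) - 518235*1/3796265 = 4594082*(-1/3368) - 103647/759253 = -2297041/1684 - 103647/759253 = -1744209811921/1278582052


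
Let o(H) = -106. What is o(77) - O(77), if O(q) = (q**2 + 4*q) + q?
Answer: -6420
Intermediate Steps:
O(q) = q**2 + 5*q
o(77) - O(77) = -106 - 77*(5 + 77) = -106 - 77*82 = -106 - 1*6314 = -106 - 6314 = -6420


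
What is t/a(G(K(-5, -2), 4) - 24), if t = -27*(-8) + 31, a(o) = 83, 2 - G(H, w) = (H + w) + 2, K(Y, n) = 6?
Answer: 247/83 ≈ 2.9759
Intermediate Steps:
G(H, w) = -H - w (G(H, w) = 2 - ((H + w) + 2) = 2 - (2 + H + w) = 2 + (-2 - H - w) = -H - w)
t = 247 (t = 216 + 31 = 247)
t/a(G(K(-5, -2), 4) - 24) = 247/83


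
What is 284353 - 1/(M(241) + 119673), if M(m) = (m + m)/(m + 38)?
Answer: 9494333120618/33389249 ≈ 2.8435e+5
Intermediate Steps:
M(m) = 2*m/(38 + m) (M(m) = (2*m)/(38 + m) = 2*m/(38 + m))
284353 - 1/(M(241) + 119673) = 284353 - 1/(2*241/(38 + 241) + 119673) = 284353 - 1/(2*241/279 + 119673) = 284353 - 1/(2*241*(1/279) + 119673) = 284353 - 1/(482/279 + 119673) = 284353 - 1/33389249/279 = 284353 - 1*279/33389249 = 284353 - 279/33389249 = 9494333120618/33389249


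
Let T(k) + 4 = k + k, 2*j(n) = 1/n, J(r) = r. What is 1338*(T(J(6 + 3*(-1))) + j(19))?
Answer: 51513/19 ≈ 2711.2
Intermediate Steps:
j(n) = 1/(2*n)
T(k) = -4 + 2*k (T(k) = -4 + (k + k) = -4 + 2*k)
1338*(T(J(6 + 3*(-1))) + j(19)) = 1338*((-4 + 2*(6 + 3*(-1))) + (½)/19) = 1338*((-4 + 2*(6 - 3)) + (½)*(1/19)) = 1338*((-4 + 2*3) + 1/38) = 1338*((-4 + 6) + 1/38) = 1338*(2 + 1/38) = 1338*(77/38) = 51513/19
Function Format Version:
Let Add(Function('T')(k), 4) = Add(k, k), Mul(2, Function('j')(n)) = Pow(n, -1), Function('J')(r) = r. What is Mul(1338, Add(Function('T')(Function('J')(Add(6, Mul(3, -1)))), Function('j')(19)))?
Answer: Rational(51513, 19) ≈ 2711.2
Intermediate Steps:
Function('j')(n) = Mul(Rational(1, 2), Pow(n, -1))
Function('T')(k) = Add(-4, Mul(2, k)) (Function('T')(k) = Add(-4, Add(k, k)) = Add(-4, Mul(2, k)))
Mul(1338, Add(Function('T')(Function('J')(Add(6, Mul(3, -1)))), Function('j')(19))) = Mul(1338, Add(Add(-4, Mul(2, Add(6, Mul(3, -1)))), Mul(Rational(1, 2), Pow(19, -1)))) = Mul(1338, Add(Add(-4, Mul(2, Add(6, -3))), Mul(Rational(1, 2), Rational(1, 19)))) = Mul(1338, Add(Add(-4, Mul(2, 3)), Rational(1, 38))) = Mul(1338, Add(Add(-4, 6), Rational(1, 38))) = Mul(1338, Add(2, Rational(1, 38))) = Mul(1338, Rational(77, 38)) = Rational(51513, 19)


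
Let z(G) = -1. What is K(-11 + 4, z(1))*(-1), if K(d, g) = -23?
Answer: 23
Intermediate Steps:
K(-11 + 4, z(1))*(-1) = -23*(-1) = 23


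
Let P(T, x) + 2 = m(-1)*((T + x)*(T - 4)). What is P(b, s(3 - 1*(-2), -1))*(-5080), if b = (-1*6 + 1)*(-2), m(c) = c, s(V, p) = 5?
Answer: 467360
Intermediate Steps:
b = 10 (b = (-6 + 1)*(-2) = -5*(-2) = 10)
P(T, x) = -2 - (-4 + T)*(T + x) (P(T, x) = -2 - (T + x)*(T - 4) = -2 - (T + x)*(-4 + T) = -2 - (-4 + T)*(T + x))
P(b, s(3 - 1*(-2), -1))*(-5080) = (-2 - 1*10² + 4*10 + 4*5 - 1*10*5)*(-5080) = (-2 - 1*100 + 40 + 20 - 50)*(-5080) = (-2 - 100 + 40 + 20 - 50)*(-5080) = -92*(-5080) = 467360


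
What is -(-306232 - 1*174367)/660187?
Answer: 480599/660187 ≈ 0.72797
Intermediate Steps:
-(-306232 - 1*174367)/660187 = -(-306232 - 174367)/660187 = -(-480599)/660187 = -1*(-480599/660187) = 480599/660187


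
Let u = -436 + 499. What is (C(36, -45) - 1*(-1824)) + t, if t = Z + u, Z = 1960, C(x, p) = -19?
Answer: 3828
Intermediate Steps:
u = 63
t = 2023 (t = 1960 + 63 = 2023)
(C(36, -45) - 1*(-1824)) + t = (-19 - 1*(-1824)) + 2023 = (-19 + 1824) + 2023 = 1805 + 2023 = 3828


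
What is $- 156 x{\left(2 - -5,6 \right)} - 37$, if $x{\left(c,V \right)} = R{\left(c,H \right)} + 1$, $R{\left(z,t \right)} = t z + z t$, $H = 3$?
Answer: $-6745$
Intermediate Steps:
$R{\left(z,t \right)} = 2 t z$ ($R{\left(z,t \right)} = t z + t z = 2 t z$)
$x{\left(c,V \right)} = 1 + 6 c$ ($x{\left(c,V \right)} = 2 \cdot 3 c + 1 = 6 c + 1 = 1 + 6 c$)
$- 156 x{\left(2 - -5,6 \right)} - 37 = - 156 \left(1 + 6 \left(2 - -5\right)\right) - 37 = - 156 \left(1 + 6 \left(2 + 5\right)\right) - 37 = - 156 \left(1 + 6 \cdot 7\right) - 37 = - 156 \left(1 + 42\right) - 37 = \left(-156\right) 43 - 37 = -6708 - 37 = -6745$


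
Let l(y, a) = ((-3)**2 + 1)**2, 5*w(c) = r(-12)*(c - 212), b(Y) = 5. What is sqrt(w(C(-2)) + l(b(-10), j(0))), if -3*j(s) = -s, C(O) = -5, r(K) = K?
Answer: 4*sqrt(970)/5 ≈ 24.916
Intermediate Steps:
w(c) = 2544/5 - 12*c/5 (w(c) = (-12*(c - 212))/5 = (-12*(-212 + c))/5 = (2544 - 12*c)/5 = 2544/5 - 12*c/5)
j(s) = s/3 (j(s) = -(-1)*s/3 = s/3)
l(y, a) = 100 (l(y, a) = (9 + 1)**2 = 10**2 = 100)
sqrt(w(C(-2)) + l(b(-10), j(0))) = sqrt((2544/5 - 12/5*(-5)) + 100) = sqrt((2544/5 + 12) + 100) = sqrt(2604/5 + 100) = sqrt(3104/5) = 4*sqrt(970)/5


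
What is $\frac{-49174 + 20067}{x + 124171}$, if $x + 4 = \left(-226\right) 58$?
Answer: $- \frac{2239}{8543} \approx -0.26209$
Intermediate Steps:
$x = -13112$ ($x = -4 - 13108 = -13112$)
$\frac{-49174 + 20067}{x + 124171} = \frac{-49174 + 20067}{-13112 + 124171} = - \frac{29107}{111059} = \left(-29107\right) \frac{1}{111059} = - \frac{2239}{8543}$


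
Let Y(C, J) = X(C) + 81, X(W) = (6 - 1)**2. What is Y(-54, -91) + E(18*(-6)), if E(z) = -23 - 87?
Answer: -4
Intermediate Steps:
X(W) = 25 (X(W) = 5**2 = 25)
E(z) = -110
Y(C, J) = 106 (Y(C, J) = 25 + 81 = 106)
Y(-54, -91) + E(18*(-6)) = 106 - 110 = -4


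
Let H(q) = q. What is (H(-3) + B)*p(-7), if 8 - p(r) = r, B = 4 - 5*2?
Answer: -135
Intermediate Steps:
B = -6 (B = 4 - 10 = -6)
p(r) = 8 - r
(H(-3) + B)*p(-7) = (-3 - 6)*(8 - 1*(-7)) = -9*(8 + 7) = -9*15 = -135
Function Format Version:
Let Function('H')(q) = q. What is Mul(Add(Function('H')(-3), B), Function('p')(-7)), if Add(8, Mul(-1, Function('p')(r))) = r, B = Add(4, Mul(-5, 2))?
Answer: -135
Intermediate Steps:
B = -6 (B = Add(4, -10) = -6)
Function('p')(r) = Add(8, Mul(-1, r))
Mul(Add(Function('H')(-3), B), Function('p')(-7)) = Mul(Add(-3, -6), Add(8, Mul(-1, -7))) = Mul(-9, Add(8, 7)) = Mul(-9, 15) = -135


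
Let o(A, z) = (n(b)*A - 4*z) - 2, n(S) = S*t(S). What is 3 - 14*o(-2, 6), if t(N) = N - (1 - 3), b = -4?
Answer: 591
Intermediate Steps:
t(N) = 2 + N (t(N) = N - 1*(-2) = N + 2 = 2 + N)
n(S) = S*(2 + S)
o(A, z) = -2 - 4*z + 8*A (o(A, z) = ((-4*(2 - 4))*A - 4*z) - 2 = ((-4*(-2))*A - 4*z) - 2 = (8*A - 4*z) - 2 = (-4*z + 8*A) - 2 = -2 - 4*z + 8*A)
3 - 14*o(-2, 6) = 3 - 14*(-2 - 4*6 + 8*(-2)) = 3 - 14*(-2 - 24 - 16) = 3 - 14*(-42) = 3 + 588 = 591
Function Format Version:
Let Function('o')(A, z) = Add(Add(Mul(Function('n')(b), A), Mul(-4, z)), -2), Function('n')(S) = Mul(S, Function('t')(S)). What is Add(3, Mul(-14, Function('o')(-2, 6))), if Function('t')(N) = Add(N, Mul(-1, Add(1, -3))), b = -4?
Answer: 591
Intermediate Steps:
Function('t')(N) = Add(2, N) (Function('t')(N) = Add(N, Mul(-1, -2)) = Add(N, 2) = Add(2, N))
Function('n')(S) = Mul(S, Add(2, S))
Function('o')(A, z) = Add(-2, Mul(-4, z), Mul(8, A)) (Function('o')(A, z) = Add(Add(Mul(Mul(-4, Add(2, -4)), A), Mul(-4, z)), -2) = Add(Add(Mul(Mul(-4, -2), A), Mul(-4, z)), -2) = Add(Add(Mul(8, A), Mul(-4, z)), -2) = Add(Add(Mul(-4, z), Mul(8, A)), -2) = Add(-2, Mul(-4, z), Mul(8, A)))
Add(3, Mul(-14, Function('o')(-2, 6))) = Add(3, Mul(-14, Add(-2, Mul(-4, 6), Mul(8, -2)))) = Add(3, Mul(-14, Add(-2, -24, -16))) = Add(3, Mul(-14, -42)) = Add(3, 588) = 591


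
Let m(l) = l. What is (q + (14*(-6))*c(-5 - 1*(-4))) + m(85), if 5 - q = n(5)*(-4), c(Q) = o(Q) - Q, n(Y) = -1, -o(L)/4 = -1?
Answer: -334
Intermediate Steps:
o(L) = 4 (o(L) = -4*(-1) = 4)
c(Q) = 4 - Q
q = 1 (q = 5 - (-1)*(-4) = 5 - 1*4 = 5 - 4 = 1)
(q + (14*(-6))*c(-5 - 1*(-4))) + m(85) = (1 + (14*(-6))*(4 - (-5 - 1*(-4)))) + 85 = (1 - 84*(4 - (-5 + 4))) + 85 = (1 - 84*(4 - 1*(-1))) + 85 = (1 - 84*(4 + 1)) + 85 = (1 - 84*5) + 85 = (1 - 420) + 85 = -419 + 85 = -334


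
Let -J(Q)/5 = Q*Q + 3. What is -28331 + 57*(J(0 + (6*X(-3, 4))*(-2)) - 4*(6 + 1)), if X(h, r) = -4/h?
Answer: -103742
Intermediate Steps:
J(Q) = -15 - 5*Q² (J(Q) = -5*(Q*Q + 3) = -5*(Q² + 3) = -5*(3 + Q²) = -15 - 5*Q²)
-28331 + 57*(J(0 + (6*X(-3, 4))*(-2)) - 4*(6 + 1)) = -28331 + 57*((-15 - 5*(0 + (6*(-4/(-3)))*(-2))²) - 4*(6 + 1)) = -28331 + 57*((-15 - 5*(0 + (6*(-4*(-⅓)))*(-2))²) - 4*7) = -28331 + 57*((-15 - 5*(0 + (6*(4/3))*(-2))²) - 28) = -28331 + 57*((-15 - 5*(0 + 8*(-2))²) - 28) = -28331 + 57*((-15 - 5*(0 - 16)²) - 28) = -28331 + 57*((-15 - 5*(-16)²) - 28) = -28331 + 57*((-15 - 5*256) - 28) = -28331 + 57*((-15 - 1280) - 28) = -28331 + 57*(-1295 - 28) = -28331 + 57*(-1323) = -28331 - 75411 = -103742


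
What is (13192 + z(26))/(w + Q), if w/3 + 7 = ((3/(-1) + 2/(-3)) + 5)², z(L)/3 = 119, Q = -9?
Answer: -40647/74 ≈ -549.28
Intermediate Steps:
z(L) = 357 (z(L) = 3*119 = 357)
w = -47/3 (w = -21 + 3*((3/(-1) + 2/(-3)) + 5)² = -21 + 3*((3*(-1) + 2*(-⅓)) + 5)² = -21 + 3*((-3 - ⅔) + 5)² = -21 + 3*(-11/3 + 5)² = -21 + 3*(4/3)² = -21 + 3*(16/9) = -21 + 16/3 = -47/3 ≈ -15.667)
(13192 + z(26))/(w + Q) = (13192 + 357)/(-47/3 - 9) = 13549/(-74/3) = 13549*(-3/74) = -40647/74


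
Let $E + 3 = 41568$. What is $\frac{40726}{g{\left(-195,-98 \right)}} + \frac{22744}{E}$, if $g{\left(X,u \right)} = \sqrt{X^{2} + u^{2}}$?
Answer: $\frac{22744}{41565} + \frac{40726 \sqrt{47629}}{47629} \approx 187.16$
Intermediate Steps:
$E = 41565$ ($E = -3 + 41568 = 41565$)
$\frac{40726}{g{\left(-195,-98 \right)}} + \frac{22744}{E} = \frac{40726}{\sqrt{\left(-195\right)^{2} + \left(-98\right)^{2}}} + \frac{22744}{41565} = \frac{40726}{\sqrt{38025 + 9604}} + 22744 \cdot \frac{1}{41565} = \frac{40726}{\sqrt{47629}} + \frac{22744}{41565} = 40726 \frac{\sqrt{47629}}{47629} + \frac{22744}{41565} = \frac{40726 \sqrt{47629}}{47629} + \frac{22744}{41565} = \frac{22744}{41565} + \frac{40726 \sqrt{47629}}{47629}$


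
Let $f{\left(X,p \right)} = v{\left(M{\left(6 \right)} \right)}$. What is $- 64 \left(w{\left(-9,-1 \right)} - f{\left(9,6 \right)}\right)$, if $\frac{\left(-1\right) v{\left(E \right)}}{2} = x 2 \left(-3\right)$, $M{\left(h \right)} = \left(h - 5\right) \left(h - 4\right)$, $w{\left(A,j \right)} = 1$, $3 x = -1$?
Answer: $-320$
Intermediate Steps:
$x = - \frac{1}{3}$ ($x = \frac{1}{3} \left(-1\right) = - \frac{1}{3} \approx -0.33333$)
$M{\left(h \right)} = \left(-5 + h\right) \left(-4 + h\right)$
$v{\left(E \right)} = -4$ ($v{\left(E \right)} = - 2 \left(- \frac{1}{3}\right) 2 \left(-3\right) = - 2 \left(\left(- \frac{2}{3}\right) \left(-3\right)\right) = \left(-2\right) 2 = -4$)
$f{\left(X,p \right)} = -4$
$- 64 \left(w{\left(-9,-1 \right)} - f{\left(9,6 \right)}\right) = - 64 \left(1 - -4\right) = - 64 \left(1 + 4\right) = \left(-64\right) 5 = -320$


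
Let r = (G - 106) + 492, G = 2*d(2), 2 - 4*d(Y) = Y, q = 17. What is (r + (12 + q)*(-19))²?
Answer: 27225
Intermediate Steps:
d(Y) = ½ - Y/4
G = 0 (G = 2*(½ - ¼*2) = 2*(½ - ½) = 2*0 = 0)
r = 386 (r = (0 - 106) + 492 = -106 + 492 = 386)
(r + (12 + q)*(-19))² = (386 + (12 + 17)*(-19))² = (386 + 29*(-19))² = (386 - 551)² = (-165)² = 27225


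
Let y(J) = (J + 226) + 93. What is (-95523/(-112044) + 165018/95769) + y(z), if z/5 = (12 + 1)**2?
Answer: 1390861701787/1192260204 ≈ 1166.6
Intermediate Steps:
z = 845 (z = 5*(12 + 1)**2 = 5*13**2 = 5*169 = 845)
y(J) = 319 + J (y(J) = (226 + J) + 93 = 319 + J)
(-95523/(-112044) + 165018/95769) + y(z) = (-95523/(-112044) + 165018/95769) + (319 + 845) = (-95523*(-1/112044) + 165018*(1/95769)) + 1164 = (31841/37348 + 55006/31923) + 1164 = 3070824331/1192260204 + 1164 = 1390861701787/1192260204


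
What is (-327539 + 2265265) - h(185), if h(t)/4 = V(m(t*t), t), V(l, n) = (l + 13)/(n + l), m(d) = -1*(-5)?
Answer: 184083934/95 ≈ 1.9377e+6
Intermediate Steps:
m(d) = 5
V(l, n) = (13 + l)/(l + n)
h(t) = 72/(5 + t) (h(t) = 4*((13 + 5)/(5 + t)) = 4*(18/(5 + t)) = 72/(5 + t))
(-327539 + 2265265) - h(185) = (-327539 + 2265265) - 72/(5 + 185) = 1937726 - 72/190 = 1937726 - 1*36/95 = 1937726 - 36/95 = 184083934/95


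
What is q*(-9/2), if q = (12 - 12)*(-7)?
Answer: 0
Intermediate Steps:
q = 0 (q = 0*(-7) = 0)
q*(-9/2) = 0*(-9/2) = 0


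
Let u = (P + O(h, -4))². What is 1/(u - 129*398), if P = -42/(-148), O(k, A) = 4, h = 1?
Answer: -5476/281048303 ≈ -1.9484e-5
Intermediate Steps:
P = 21/74 (P = -42*(-1/148) = 21/74 ≈ 0.28378)
u = 100489/5476 (u = (21/74 + 4)² = (317/74)² = 100489/5476 ≈ 18.351)
1/(u - 129*398) = 1/(100489/5476 - 129*398) = 1/(100489/5476 - 51342) = 1/(-281048303/5476) = -5476/281048303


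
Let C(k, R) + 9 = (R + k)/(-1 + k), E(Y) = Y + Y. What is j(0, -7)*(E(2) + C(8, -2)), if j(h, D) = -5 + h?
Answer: 145/7 ≈ 20.714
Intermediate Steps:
E(Y) = 2*Y
C(k, R) = -9 + (R + k)/(-1 + k)
j(0, -7)*(E(2) + C(8, -2)) = (-5 + 0)*(2*2 + (9 - 2 - 8*8)/(-1 + 8)) = -5*(4 + (9 - 2 - 64)/7) = -5*(4 + (⅐)*(-57)) = -5*(4 - 57/7) = -5*(-29/7) = 145/7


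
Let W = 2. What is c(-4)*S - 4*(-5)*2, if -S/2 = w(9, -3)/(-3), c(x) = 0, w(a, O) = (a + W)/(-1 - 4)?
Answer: 40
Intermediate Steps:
w(a, O) = -2/5 - a/5 (w(a, O) = (a + 2)/(-1 - 4) = (2 + a)/(-5) = (2 + a)*(-1/5) = -2/5 - a/5)
S = -22/15 (S = -2*(-2/5 - 1/5*9)/(-3) = -2*(-2/5 - 9/5)*(-1)/3 = -(-22)*(-1)/(5*3) = -2*11/15 = -22/15 ≈ -1.4667)
c(-4)*S - 4*(-5)*2 = 0*(-22/15) - 4*(-5)*2 = 0 + 20*2 = 0 + 40 = 40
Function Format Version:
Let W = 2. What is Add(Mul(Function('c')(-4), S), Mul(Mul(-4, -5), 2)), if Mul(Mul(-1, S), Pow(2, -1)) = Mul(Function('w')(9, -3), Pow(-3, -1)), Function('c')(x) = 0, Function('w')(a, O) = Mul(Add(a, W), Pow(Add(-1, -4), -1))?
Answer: 40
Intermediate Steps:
Function('w')(a, O) = Add(Rational(-2, 5), Mul(Rational(-1, 5), a)) (Function('w')(a, O) = Mul(Add(a, 2), Pow(Add(-1, -4), -1)) = Mul(Add(2, a), Pow(-5, -1)) = Mul(Add(2, a), Rational(-1, 5)) = Add(Rational(-2, 5), Mul(Rational(-1, 5), a)))
S = Rational(-22, 15) (S = Mul(-2, Mul(Add(Rational(-2, 5), Mul(Rational(-1, 5), 9)), Pow(-3, -1))) = Mul(-2, Mul(Add(Rational(-2, 5), Rational(-9, 5)), Rational(-1, 3))) = Mul(-2, Mul(Rational(-11, 5), Rational(-1, 3))) = Mul(-2, Rational(11, 15)) = Rational(-22, 15) ≈ -1.4667)
Add(Mul(Function('c')(-4), S), Mul(Mul(-4, -5), 2)) = Add(Mul(0, Rational(-22, 15)), Mul(Mul(-4, -5), 2)) = Add(0, Mul(20, 2)) = Add(0, 40) = 40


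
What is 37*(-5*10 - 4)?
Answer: -1998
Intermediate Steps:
37*(-5*10 - 4) = 37*(-50 - 4) = 37*(-54) = -1998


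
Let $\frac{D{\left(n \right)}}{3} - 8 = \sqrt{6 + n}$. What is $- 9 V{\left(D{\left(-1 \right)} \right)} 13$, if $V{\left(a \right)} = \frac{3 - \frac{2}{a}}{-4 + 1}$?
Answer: $\frac{6695}{59} + \frac{26 \sqrt{5}}{59} \approx 114.46$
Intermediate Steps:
$D{\left(n \right)} = 24 + 3 \sqrt{6 + n}$
$V{\left(a \right)} = -1 + \frac{2}{3 a}$ ($V{\left(a \right)} = \frac{3 - \frac{2}{a}}{-3} = \left(3 - \frac{2}{a}\right) \left(- \frac{1}{3}\right) = -1 + \frac{2}{3 a}$)
$- 9 V{\left(D{\left(-1 \right)} \right)} 13 = - 9 \frac{\frac{2}{3} - \left(24 + 3 \sqrt{6 - 1}\right)}{24 + 3 \sqrt{6 - 1}} \cdot 13 = - 9 \frac{\frac{2}{3} - \left(24 + 3 \sqrt{5}\right)}{24 + 3 \sqrt{5}} \cdot 13 = - 9 \frac{- \frac{70}{3} - 3 \sqrt{5}}{24 + 3 \sqrt{5}} \cdot 13 = - \frac{9 \left(- \frac{70}{3} - 3 \sqrt{5}\right)}{24 + 3 \sqrt{5}} \cdot 13 = - \frac{117 \left(- \frac{70}{3} - 3 \sqrt{5}\right)}{24 + 3 \sqrt{5}}$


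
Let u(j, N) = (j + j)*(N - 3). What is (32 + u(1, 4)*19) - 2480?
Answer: -2410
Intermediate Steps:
u(j, N) = 2*j*(-3 + N) (u(j, N) = (2*j)*(-3 + N) = 2*j*(-3 + N))
(32 + u(1, 4)*19) - 2480 = (32 + (2*1*(-3 + 4))*19) - 2480 = (32 + (2*1*1)*19) - 2480 = (32 + 2*19) - 2480 = (32 + 38) - 2480 = 70 - 2480 = -2410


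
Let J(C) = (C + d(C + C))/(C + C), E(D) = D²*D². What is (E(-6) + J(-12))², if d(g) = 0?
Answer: 6723649/4 ≈ 1.6809e+6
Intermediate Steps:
E(D) = D⁴
J(C) = ½ (J(C) = (C + 0)/(C + C) = C/((2*C)) = C*(1/(2*C)) = ½)
(E(-6) + J(-12))² = ((-6)⁴ + ½)² = (1296 + ½)² = (2593/2)² = 6723649/4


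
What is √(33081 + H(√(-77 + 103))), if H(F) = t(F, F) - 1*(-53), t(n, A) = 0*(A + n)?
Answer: √33134 ≈ 182.03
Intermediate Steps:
t(n, A) = 0
H(F) = 53 (H(F) = 0 - 1*(-53) = 0 + 53 = 53)
√(33081 + H(√(-77 + 103))) = √(33081 + 53) = √33134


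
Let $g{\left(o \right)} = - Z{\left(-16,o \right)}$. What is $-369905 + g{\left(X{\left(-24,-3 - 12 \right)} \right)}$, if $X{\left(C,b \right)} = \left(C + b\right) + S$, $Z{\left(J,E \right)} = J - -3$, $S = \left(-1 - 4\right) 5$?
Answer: $-369892$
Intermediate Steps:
$S = -25$ ($S = \left(-5\right) 5 = -25$)
$Z{\left(J,E \right)} = 3 + J$ ($Z{\left(J,E \right)} = J + 3 = 3 + J$)
$X{\left(C,b \right)} = -25 + C + b$ ($X{\left(C,b \right)} = \left(C + b\right) - 25 = -25 + C + b$)
$g{\left(o \right)} = 13$ ($g{\left(o \right)} = - (3 - 16) = \left(-1\right) \left(-13\right) = 13$)
$-369905 + g{\left(X{\left(-24,-3 - 12 \right)} \right)} = -369905 + 13 = -369892$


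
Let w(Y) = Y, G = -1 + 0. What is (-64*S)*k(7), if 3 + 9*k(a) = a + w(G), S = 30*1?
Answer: -640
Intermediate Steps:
S = 30
G = -1
k(a) = -4/9 + a/9 (k(a) = -⅓ + (a - 1)/9 = -⅓ + (-1 + a)/9 = -⅓ + (-⅑ + a/9) = -4/9 + a/9)
(-64*S)*k(7) = (-64*30)*(-4/9 + (⅑)*7) = -1920*(-4/9 + 7/9) = -1920*⅓ = -640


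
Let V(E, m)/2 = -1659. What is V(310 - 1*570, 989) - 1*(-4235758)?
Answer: 4232440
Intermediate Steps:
V(E, m) = -3318 (V(E, m) = 2*(-1659) = -3318)
V(310 - 1*570, 989) - 1*(-4235758) = -3318 - 1*(-4235758) = -3318 + 4235758 = 4232440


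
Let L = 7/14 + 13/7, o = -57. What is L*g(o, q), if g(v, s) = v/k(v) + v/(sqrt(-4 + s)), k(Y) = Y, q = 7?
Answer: 33/14 - 627*sqrt(3)/14 ≈ -75.214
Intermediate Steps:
g(v, s) = 1 + v/sqrt(-4 + s) (g(v, s) = v/v + v/(sqrt(-4 + s)) = 1 + v/sqrt(-4 + s))
L = 33/14 (L = 7*(1/14) + 13*(1/7) = 1/2 + 13/7 = 33/14 ≈ 2.3571)
L*g(o, q) = 33*(1 - 57/sqrt(-4 + 7))/14 = 33*(1 - 19*sqrt(3))/14 = 33/14 - 627*sqrt(3)/14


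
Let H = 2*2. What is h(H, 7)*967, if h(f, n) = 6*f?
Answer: 23208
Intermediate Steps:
H = 4
h(H, 7)*967 = (6*4)*967 = 24*967 = 23208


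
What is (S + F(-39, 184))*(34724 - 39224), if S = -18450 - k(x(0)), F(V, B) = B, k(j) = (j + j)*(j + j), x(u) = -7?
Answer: 83079000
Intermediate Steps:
k(j) = 4*j² (k(j) = (2*j)*(2*j) = 4*j²)
S = -18646 (S = -18450 - 4*(-7)² = -18450 - 4*49 = -18450 - 1*196 = -18450 - 196 = -18646)
(S + F(-39, 184))*(34724 - 39224) = (-18646 + 184)*(34724 - 39224) = -18462*(-4500) = 83079000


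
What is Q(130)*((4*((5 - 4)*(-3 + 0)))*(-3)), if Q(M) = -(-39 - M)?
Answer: 6084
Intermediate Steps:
Q(M) = 39 + M
Q(130)*((4*((5 - 4)*(-3 + 0)))*(-3)) = (39 + 130)*((4*((5 - 4)*(-3 + 0)))*(-3)) = 169*((4*(1*(-3)))*(-3)) = 169*((4*(-3))*(-3)) = 169*(-12*(-3)) = 169*36 = 6084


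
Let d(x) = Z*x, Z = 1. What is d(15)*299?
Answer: 4485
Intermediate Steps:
d(x) = x (d(x) = 1*x = x)
d(15)*299 = 15*299 = 4485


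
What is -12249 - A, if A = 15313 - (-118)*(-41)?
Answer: -22724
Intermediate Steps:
A = 10475 (A = 15313 - 1*4838 = 15313 - 4838 = 10475)
-12249 - A = -12249 - 1*10475 = -12249 - 10475 = -22724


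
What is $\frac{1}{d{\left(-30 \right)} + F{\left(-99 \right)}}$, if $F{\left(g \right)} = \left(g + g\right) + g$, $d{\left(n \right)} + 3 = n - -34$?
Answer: $- \frac{1}{296} \approx -0.0033784$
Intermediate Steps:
$d{\left(n \right)} = 31 + n$ ($d{\left(n \right)} = -3 + \left(n - -34\right) = -3 + \left(n + 34\right) = -3 + \left(34 + n\right) = 31 + n$)
$F{\left(g \right)} = 3 g$ ($F{\left(g \right)} = 2 g + g = 3 g$)
$\frac{1}{d{\left(-30 \right)} + F{\left(-99 \right)}} = \frac{1}{\left(31 - 30\right) + 3 \left(-99\right)} = \frac{1}{1 - 297} = \frac{1}{-296} = - \frac{1}{296}$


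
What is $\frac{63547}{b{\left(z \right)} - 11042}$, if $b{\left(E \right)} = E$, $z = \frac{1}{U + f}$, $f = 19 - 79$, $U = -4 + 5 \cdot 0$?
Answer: $- \frac{4067008}{706689} \approx -5.755$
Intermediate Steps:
$U = -4$ ($U = -4 + 0 = -4$)
$f = -60$
$z = - \frac{1}{64}$ ($z = \frac{1}{-4 - 60} = \frac{1}{-64} = - \frac{1}{64} \approx -0.015625$)
$\frac{63547}{b{\left(z \right)} - 11042} = \frac{63547}{- \frac{1}{64} - 11042} = \frac{63547}{- \frac{706689}{64}} = 63547 \left(- \frac{64}{706689}\right) = - \frac{4067008}{706689}$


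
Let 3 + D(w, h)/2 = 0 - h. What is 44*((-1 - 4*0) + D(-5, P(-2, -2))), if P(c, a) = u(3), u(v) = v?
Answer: -572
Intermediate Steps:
P(c, a) = 3
D(w, h) = -6 - 2*h (D(w, h) = -6 + 2*(0 - h) = -6 + 2*(-h) = -6 - 2*h)
44*((-1 - 4*0) + D(-5, P(-2, -2))) = 44*((-1 - 4*0) + (-6 - 2*3)) = 44*((-1 + 0) + (-6 - 6)) = 44*(-1 - 12) = 44*(-13) = -572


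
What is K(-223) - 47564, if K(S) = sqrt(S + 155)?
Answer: -47564 + 2*I*sqrt(17) ≈ -47564.0 + 8.2462*I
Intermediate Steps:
K(S) = sqrt(155 + S)
K(-223) - 47564 = sqrt(155 - 223) - 47564 = sqrt(-68) - 47564 = 2*I*sqrt(17) - 47564 = -47564 + 2*I*sqrt(17)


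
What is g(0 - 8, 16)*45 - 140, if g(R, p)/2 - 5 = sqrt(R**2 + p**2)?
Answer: 310 + 720*sqrt(5) ≈ 1920.0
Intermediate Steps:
g(R, p) = 10 + 2*sqrt(R**2 + p**2)
g(0 - 8, 16)*45 - 140 = (10 + 2*sqrt((0 - 8)**2 + 16**2))*45 - 140 = (10 + 2*sqrt((-8)**2 + 256))*45 - 140 = (10 + 2*sqrt(64 + 256))*45 - 140 = (10 + 2*sqrt(320))*45 - 140 = (10 + 2*(8*sqrt(5)))*45 - 140 = (10 + 16*sqrt(5))*45 - 140 = (450 + 720*sqrt(5)) - 140 = 310 + 720*sqrt(5)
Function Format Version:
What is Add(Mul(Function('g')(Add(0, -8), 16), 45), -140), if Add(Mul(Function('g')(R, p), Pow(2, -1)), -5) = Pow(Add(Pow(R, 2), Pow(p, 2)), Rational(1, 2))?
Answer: Add(310, Mul(720, Pow(5, Rational(1, 2)))) ≈ 1920.0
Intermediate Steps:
Function('g')(R, p) = Add(10, Mul(2, Pow(Add(Pow(R, 2), Pow(p, 2)), Rational(1, 2))))
Add(Mul(Function('g')(Add(0, -8), 16), 45), -140) = Add(Mul(Add(10, Mul(2, Pow(Add(Pow(Add(0, -8), 2), Pow(16, 2)), Rational(1, 2)))), 45), -140) = Add(Mul(Add(10, Mul(2, Pow(Add(Pow(-8, 2), 256), Rational(1, 2)))), 45), -140) = Add(Mul(Add(10, Mul(2, Pow(Add(64, 256), Rational(1, 2)))), 45), -140) = Add(Mul(Add(10, Mul(2, Pow(320, Rational(1, 2)))), 45), -140) = Add(Mul(Add(10, Mul(2, Mul(8, Pow(5, Rational(1, 2))))), 45), -140) = Add(Mul(Add(10, Mul(16, Pow(5, Rational(1, 2)))), 45), -140) = Add(Add(450, Mul(720, Pow(5, Rational(1, 2)))), -140) = Add(310, Mul(720, Pow(5, Rational(1, 2))))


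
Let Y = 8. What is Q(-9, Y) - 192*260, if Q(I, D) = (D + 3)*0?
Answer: -49920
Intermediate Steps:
Q(I, D) = 0 (Q(I, D) = (3 + D)*0 = 0)
Q(-9, Y) - 192*260 = 0 - 192*260 = 0 - 49920 = -49920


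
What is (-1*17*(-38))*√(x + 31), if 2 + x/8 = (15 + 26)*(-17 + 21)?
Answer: 646*√1327 ≈ 23533.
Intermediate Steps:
x = 1296 (x = -16 + 8*((15 + 26)*(-17 + 21)) = -16 + 8*(41*4) = -16 + 8*164 = -16 + 1312 = 1296)
(-1*17*(-38))*√(x + 31) = (-1*17*(-38))*√(1296 + 31) = (-17*(-38))*√1327 = 646*√1327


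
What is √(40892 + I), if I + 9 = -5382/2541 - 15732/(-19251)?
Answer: √2096410302273/7161 ≈ 202.19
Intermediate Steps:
I = -811409/78771 (I = -9 + (-5382/2541 - 15732/(-19251)) = -9 + (-5382*1/2541 - 15732*(-1/19251)) = -9 + (-1794/847 + 76/93) = -9 - 102470/78771 = -811409/78771 ≈ -10.301)
√(40892 + I) = √(40892 - 811409/78771) = √(3220292323/78771) = √2096410302273/7161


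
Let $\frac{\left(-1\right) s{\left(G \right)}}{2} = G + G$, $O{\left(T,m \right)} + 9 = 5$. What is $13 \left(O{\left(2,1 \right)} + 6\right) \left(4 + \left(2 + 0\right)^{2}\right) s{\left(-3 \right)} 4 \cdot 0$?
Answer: $0$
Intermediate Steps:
$O{\left(T,m \right)} = -4$ ($O{\left(T,m \right)} = -9 + 5 = -4$)
$s{\left(G \right)} = - 4 G$ ($s{\left(G \right)} = - 2 \left(G + G\right) = - 2 \cdot 2 G = - 4 G$)
$13 \left(O{\left(2,1 \right)} + 6\right) \left(4 + \left(2 + 0\right)^{2}\right) s{\left(-3 \right)} 4 \cdot 0 = 13 \left(-4 + 6\right) \left(4 + \left(2 + 0\right)^{2}\right) \left(-4\right) \left(-3\right) 4 \cdot 0 = 13 \cdot 2 \left(4 + 2^{2}\right) 12 \cdot 4 \cdot 0 = 13 \cdot 2 \left(4 + 4\right) 48 \cdot 0 = 13 \cdot 2 \cdot 8 \cdot 0 = 13 \cdot 16 \cdot 0 = 13 \cdot 0 = 0$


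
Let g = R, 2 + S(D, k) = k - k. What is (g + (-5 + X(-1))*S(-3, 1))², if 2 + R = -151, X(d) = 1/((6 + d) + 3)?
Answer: 328329/16 ≈ 20521.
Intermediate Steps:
S(D, k) = -2 (S(D, k) = -2 + (k - k) = -2 + 0 = -2)
X(d) = 1/(9 + d)
R = -153 (R = -2 - 151 = -153)
g = -153
(g + (-5 + X(-1))*S(-3, 1))² = (-153 + (-5 + 1/(9 - 1))*(-2))² = (-153 + (-5 + 1/8)*(-2))² = (-153 + (-5 + ⅛)*(-2))² = (-153 - 39/8*(-2))² = (-153 + 39/4)² = (-573/4)² = 328329/16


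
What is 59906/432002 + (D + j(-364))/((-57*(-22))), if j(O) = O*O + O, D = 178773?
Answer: 22397783989/90288418 ≈ 248.07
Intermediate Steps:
j(O) = O + O² (j(O) = O² + O = O + O²)
59906/432002 + (D + j(-364))/((-57*(-22))) = 59906/432002 + (178773 - 364*(1 - 364))/((-57*(-22))) = 59906*(1/432002) + (178773 - 364*(-363))/1254 = 29953/216001 + (178773 + 132132)*(1/1254) = 29953/216001 + 310905*(1/1254) = 29953/216001 + 103635/418 = 22397783989/90288418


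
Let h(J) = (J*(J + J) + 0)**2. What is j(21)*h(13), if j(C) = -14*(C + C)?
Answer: -67175472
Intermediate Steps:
h(J) = 4*J**4 (h(J) = (J*(2*J) + 0)**2 = (2*J**2 + 0)**2 = (2*J**2)**2 = 4*J**4)
j(C) = -28*C
j(21)*h(13) = (-28*21)*(4*13**4) = -2352*28561 = -588*114244 = -67175472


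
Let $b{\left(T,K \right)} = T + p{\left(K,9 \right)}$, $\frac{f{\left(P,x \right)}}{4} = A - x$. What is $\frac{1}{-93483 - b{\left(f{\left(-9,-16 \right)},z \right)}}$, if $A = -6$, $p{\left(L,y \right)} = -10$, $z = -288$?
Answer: $- \frac{1}{93513} \approx -1.0694 \cdot 10^{-5}$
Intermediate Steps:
$f{\left(P,x \right)} = -24 - 4 x$ ($f{\left(P,x \right)} = 4 \left(-6 - x\right) = -24 - 4 x$)
$b{\left(T,K \right)} = -10 + T$ ($b{\left(T,K \right)} = T - 10 = -10 + T$)
$\frac{1}{-93483 - b{\left(f{\left(-9,-16 \right)},z \right)}} = \frac{1}{-93483 - \left(-10 - -40\right)} = \frac{1}{-93483 - \left(-10 + \left(-24 + 64\right)\right)} = \frac{1}{-93483 - \left(-10 + 40\right)} = \frac{1}{-93483 - 30} = \frac{1}{-93513} = - \frac{1}{93513}$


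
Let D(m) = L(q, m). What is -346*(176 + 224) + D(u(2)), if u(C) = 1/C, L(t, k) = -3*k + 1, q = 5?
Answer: -276801/2 ≈ -1.3840e+5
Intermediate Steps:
L(t, k) = 1 - 3*k
D(m) = 1 - 3*m
-346*(176 + 224) + D(u(2)) = -346*(176 + 224) + (1 - 3/2) = -346*400 + (1 - 3*1/2) = -138400 + (1 - 3/2) = -138400 - 1/2 = -276801/2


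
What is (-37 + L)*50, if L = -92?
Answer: -6450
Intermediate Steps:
(-37 + L)*50 = (-37 - 92)*50 = -129*50 = -6450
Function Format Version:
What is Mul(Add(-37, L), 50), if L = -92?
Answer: -6450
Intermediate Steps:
Mul(Add(-37, L), 50) = Mul(Add(-37, -92), 50) = Mul(-129, 50) = -6450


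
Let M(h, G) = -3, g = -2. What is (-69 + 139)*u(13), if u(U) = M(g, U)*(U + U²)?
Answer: -38220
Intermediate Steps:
u(U) = -3*U - 3*U² (u(U) = -3*(U + U²) = -3*U - 3*U²)
(-69 + 139)*u(13) = (-69 + 139)*(-3*13*(1 + 13)) = 70*(-3*13*14) = 70*(-546) = -38220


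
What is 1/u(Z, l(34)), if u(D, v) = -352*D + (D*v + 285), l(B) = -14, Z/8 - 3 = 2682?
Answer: -1/7861395 ≈ -1.2720e-7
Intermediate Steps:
Z = 21480 (Z = 24 + 8*2682 = 24 + 21456 = 21480)
u(D, v) = 285 - 352*D + D*v (u(D, v) = -352*D + (285 + D*v) = 285 - 352*D + D*v)
1/u(Z, l(34)) = 1/(285 - 352*21480 + 21480*(-14)) = 1/(285 - 7560960 - 300720) = 1/(-7861395) = -1/7861395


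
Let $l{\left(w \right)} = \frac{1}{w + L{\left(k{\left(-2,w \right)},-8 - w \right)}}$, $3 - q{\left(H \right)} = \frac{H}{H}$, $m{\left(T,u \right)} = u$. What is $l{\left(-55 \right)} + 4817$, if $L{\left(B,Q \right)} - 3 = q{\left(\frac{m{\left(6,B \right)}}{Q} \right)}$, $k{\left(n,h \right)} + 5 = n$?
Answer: $\frac{240849}{50} \approx 4817.0$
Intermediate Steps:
$k{\left(n,h \right)} = -5 + n$
$q{\left(H \right)} = 2$ ($q{\left(H \right)} = 3 - \frac{H}{H} = 3 - 1 = 2$)
$L{\left(B,Q \right)} = 5$ ($L{\left(B,Q \right)} = 3 + 2 = 5$)
$l{\left(w \right)} = \frac{1}{5 + w}$ ($l{\left(w \right)} = \frac{1}{w + 5} = \frac{1}{5 + w}$)
$l{\left(-55 \right)} + 4817 = \frac{1}{5 - 55} + 4817 = \frac{1}{-50} + 4817 = - \frac{1}{50} + 4817 = \frac{240849}{50}$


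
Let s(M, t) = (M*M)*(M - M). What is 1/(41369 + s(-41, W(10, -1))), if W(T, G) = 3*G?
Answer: 1/41369 ≈ 2.4173e-5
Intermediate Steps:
s(M, t) = 0 (s(M, t) = M²*0 = 0)
1/(41369 + s(-41, W(10, -1))) = 1/(41369 + 0) = 1/41369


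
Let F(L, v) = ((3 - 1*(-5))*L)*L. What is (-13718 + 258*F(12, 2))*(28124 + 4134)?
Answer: 9145078484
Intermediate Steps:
F(L, v) = 8*L**2 (F(L, v) = ((3 + 5)*L)*L = (8*L)*L = 8*L**2)
(-13718 + 258*F(12, 2))*(28124 + 4134) = (-13718 + 258*(8*12**2))*(28124 + 4134) = (-13718 + 258*(8*144))*32258 = (-13718 + 258*1152)*32258 = (-13718 + 297216)*32258 = 283498*32258 = 9145078484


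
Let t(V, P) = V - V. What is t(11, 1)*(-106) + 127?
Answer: 127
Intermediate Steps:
t(V, P) = 0
t(11, 1)*(-106) + 127 = 0*(-106) + 127 = 0 + 127 = 127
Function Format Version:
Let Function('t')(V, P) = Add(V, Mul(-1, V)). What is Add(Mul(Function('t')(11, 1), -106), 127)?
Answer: 127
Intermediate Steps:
Function('t')(V, P) = 0
Add(Mul(Function('t')(11, 1), -106), 127) = Add(Mul(0, -106), 127) = Add(0, 127) = 127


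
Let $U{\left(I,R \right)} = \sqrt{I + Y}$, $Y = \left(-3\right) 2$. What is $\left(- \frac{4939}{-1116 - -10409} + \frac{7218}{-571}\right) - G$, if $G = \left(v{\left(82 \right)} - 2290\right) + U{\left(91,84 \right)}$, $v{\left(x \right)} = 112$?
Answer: $\frac{11487230891}{5306303} - \sqrt{85} \approx 2155.6$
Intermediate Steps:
$Y = -6$
$U{\left(I,R \right)} = \sqrt{-6 + I}$ ($U{\left(I,R \right)} = \sqrt{I - 6} = \sqrt{-6 + I}$)
$G = -2178 + \sqrt{85}$ ($G = \left(112 - 2290\right) + \sqrt{-6 + 91} = -2178 + \sqrt{85} \approx -2168.8$)
$\left(- \frac{4939}{-1116 - -10409} + \frac{7218}{-571}\right) - G = \left(- \frac{4939}{-1116 - -10409} + \frac{7218}{-571}\right) - \left(-2178 + \sqrt{85}\right) = \left(- \frac{4939}{-1116 + 10409} + 7218 \left(- \frac{1}{571}\right)\right) + \left(2178 - \sqrt{85}\right) = \left(- \frac{4939}{9293} - \frac{7218}{571}\right) + \left(2178 - \sqrt{85}\right) = - \frac{69897043}{5306303} + \left(2178 - \sqrt{85}\right) = \frac{11487230891}{5306303} - \sqrt{85}$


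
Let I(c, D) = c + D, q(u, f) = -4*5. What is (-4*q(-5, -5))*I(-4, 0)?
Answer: -320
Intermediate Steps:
q(u, f) = -20
I(c, D) = D + c
(-4*q(-5, -5))*I(-4, 0) = (-4*(-20))*(0 - 4) = 80*(-4) = -320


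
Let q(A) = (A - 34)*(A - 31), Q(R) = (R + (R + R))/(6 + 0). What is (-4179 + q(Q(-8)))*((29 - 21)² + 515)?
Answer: -1649571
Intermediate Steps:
Q(R) = R/2 (Q(R) = (R + 2*R)/6 = (3*R)*(⅙) = R/2)
q(A) = (-34 + A)*(-31 + A)
(-4179 + q(Q(-8)))*((29 - 21)² + 515) = (-4179 + (1054 + ((½)*(-8))² - 65*(-8)/2))*((29 - 21)² + 515) = (-4179 + (1054 + (-4)² - 65*(-4)))*(8² + 515) = (-4179 + (1054 + 16 + 260))*(64 + 515) = (-4179 + 1330)*579 = -2849*579 = -1649571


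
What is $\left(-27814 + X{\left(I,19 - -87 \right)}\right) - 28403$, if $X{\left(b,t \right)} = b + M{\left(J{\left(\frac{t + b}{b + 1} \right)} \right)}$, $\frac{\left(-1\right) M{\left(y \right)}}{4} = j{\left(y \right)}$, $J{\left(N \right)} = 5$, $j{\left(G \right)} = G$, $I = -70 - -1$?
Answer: $-56306$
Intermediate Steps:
$I = -69$ ($I = -70 + 1 = -69$)
$M{\left(y \right)} = - 4 y$
$X{\left(b,t \right)} = -20 + b$ ($X{\left(b,t \right)} = b - 20 = -20 + b$)
$\left(-27814 + X{\left(I,19 - -87 \right)}\right) - 28403 = \left(-27814 - 89\right) - 28403 = -27903 - 28403 = -56306$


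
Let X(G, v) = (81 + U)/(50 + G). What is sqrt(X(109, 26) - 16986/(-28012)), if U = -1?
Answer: sqrt(247849518)/14946 ≈ 1.0533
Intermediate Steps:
X(G, v) = 80/(50 + G) (X(G, v) = (81 - 1)/(50 + G) = 80/(50 + G))
sqrt(X(109, 26) - 16986/(-28012)) = sqrt(80/(50 + 109) - 16986/(-28012)) = sqrt(80/159 - 16986*(-1/28012)) = sqrt(80*(1/159) + 57/94) = sqrt(80/159 + 57/94) = sqrt(16583/14946) = sqrt(247849518)/14946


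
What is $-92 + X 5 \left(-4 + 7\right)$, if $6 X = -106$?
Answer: $-357$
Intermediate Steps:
$X = - \frac{53}{3}$ ($X = \frac{1}{6} \left(-106\right) = - \frac{53}{3} \approx -17.667$)
$-92 + X 5 \left(-4 + 7\right) = -92 - \frac{53 \cdot 5 \left(-4 + 7\right)}{3} = -92 - \frac{53 \cdot 5 \cdot 3}{3} = -92 - 265 = -357$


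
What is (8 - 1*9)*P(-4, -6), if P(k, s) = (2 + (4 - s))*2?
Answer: -24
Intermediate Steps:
P(k, s) = 12 - 2*s (P(k, s) = (6 - s)*2 = 12 - 2*s)
(8 - 1*9)*P(-4, -6) = (8 - 1*9)*(12 - 2*(-6)) = (8 - 9)*(12 + 12) = -1*24 = -24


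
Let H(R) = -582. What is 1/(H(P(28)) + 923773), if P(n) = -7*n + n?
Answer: 1/923191 ≈ 1.0832e-6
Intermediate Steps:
P(n) = -6*n
1/(H(P(28)) + 923773) = 1/(-582 + 923773) = 1/923191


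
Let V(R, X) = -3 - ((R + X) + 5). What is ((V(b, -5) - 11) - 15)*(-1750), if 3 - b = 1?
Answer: 54250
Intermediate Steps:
b = 2 (b = 3 - 1*1 = 3 - 1 = 2)
V(R, X) = -8 - R - X (V(R, X) = -3 - (5 + R + X) = -3 + (-5 - R - X) = -8 - R - X)
((V(b, -5) - 11) - 15)*(-1750) = (((-8 - 1*2 - 1*(-5)) - 11) - 15)*(-1750) = (((-8 - 2 + 5) - 11) - 15)*(-1750) = ((-5 - 11) - 15)*(-1750) = (-16 - 15)*(-1750) = -31*(-1750) = 54250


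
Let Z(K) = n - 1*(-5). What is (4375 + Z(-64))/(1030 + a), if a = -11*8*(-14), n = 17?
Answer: 4397/2262 ≈ 1.9439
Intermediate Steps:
Z(K) = 22 (Z(K) = 17 - 1*(-5) = 17 + 5 = 22)
a = 1232 (a = -88*(-14) = 1232)
(4375 + Z(-64))/(1030 + a) = (4375 + 22)/(1030 + 1232) = 4397/2262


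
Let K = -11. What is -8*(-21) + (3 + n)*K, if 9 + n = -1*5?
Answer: 289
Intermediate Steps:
n = -14 (n = -9 - 1*5 = -9 - 5 = -14)
-8*(-21) + (3 + n)*K = -8*(-21) + (3 - 14)*(-11) = 168 - 11*(-11) = 168 + 121 = 289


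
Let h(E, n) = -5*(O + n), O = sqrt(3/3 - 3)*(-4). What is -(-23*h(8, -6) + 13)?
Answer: 677 + 460*I*sqrt(2) ≈ 677.0 + 650.54*I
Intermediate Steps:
O = -4*I*sqrt(2) (O = sqrt(3*(1/3) - 3)*(-4) = sqrt(1 - 3)*(-4) = sqrt(-2)*(-4) = (I*sqrt(2))*(-4) = -4*I*sqrt(2) ≈ -5.6569*I)
h(E, n) = -5*n + 20*I*sqrt(2) (h(E, n) = -5*(-4*I*sqrt(2) + n) = -5*(n - 4*I*sqrt(2)) = -5*n + 20*I*sqrt(2))
-(-23*h(8, -6) + 13) = -(-23*(-5*(-6) + 20*I*sqrt(2)) + 13) = -(-23*(30 + 20*I*sqrt(2)) + 13) = -((-690 - 460*I*sqrt(2)) + 13) = -(-677 - 460*I*sqrt(2)) = 677 + 460*I*sqrt(2)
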